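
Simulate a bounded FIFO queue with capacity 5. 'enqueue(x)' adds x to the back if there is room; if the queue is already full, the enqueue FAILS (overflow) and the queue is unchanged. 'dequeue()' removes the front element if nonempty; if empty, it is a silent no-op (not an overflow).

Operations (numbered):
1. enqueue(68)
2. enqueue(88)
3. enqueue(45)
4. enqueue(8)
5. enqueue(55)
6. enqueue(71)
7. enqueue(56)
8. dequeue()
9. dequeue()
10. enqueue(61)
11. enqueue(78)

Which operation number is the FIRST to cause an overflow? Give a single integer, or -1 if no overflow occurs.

Answer: 6

Derivation:
1. enqueue(68): size=1
2. enqueue(88): size=2
3. enqueue(45): size=3
4. enqueue(8): size=4
5. enqueue(55): size=5
6. enqueue(71): size=5=cap → OVERFLOW (fail)
7. enqueue(56): size=5=cap → OVERFLOW (fail)
8. dequeue(): size=4
9. dequeue(): size=3
10. enqueue(61): size=4
11. enqueue(78): size=5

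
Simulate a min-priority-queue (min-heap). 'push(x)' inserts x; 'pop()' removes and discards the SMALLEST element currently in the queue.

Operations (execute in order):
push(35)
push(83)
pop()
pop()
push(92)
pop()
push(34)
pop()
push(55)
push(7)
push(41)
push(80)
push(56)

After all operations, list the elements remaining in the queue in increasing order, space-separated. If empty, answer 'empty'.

push(35): heap contents = [35]
push(83): heap contents = [35, 83]
pop() → 35: heap contents = [83]
pop() → 83: heap contents = []
push(92): heap contents = [92]
pop() → 92: heap contents = []
push(34): heap contents = [34]
pop() → 34: heap contents = []
push(55): heap contents = [55]
push(7): heap contents = [7, 55]
push(41): heap contents = [7, 41, 55]
push(80): heap contents = [7, 41, 55, 80]
push(56): heap contents = [7, 41, 55, 56, 80]

Answer: 7 41 55 56 80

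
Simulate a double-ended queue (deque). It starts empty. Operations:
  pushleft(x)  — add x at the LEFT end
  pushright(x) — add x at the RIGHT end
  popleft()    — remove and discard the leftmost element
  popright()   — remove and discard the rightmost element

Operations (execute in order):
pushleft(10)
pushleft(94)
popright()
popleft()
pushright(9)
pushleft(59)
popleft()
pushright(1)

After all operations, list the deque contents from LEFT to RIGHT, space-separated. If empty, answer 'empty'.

Answer: 9 1

Derivation:
pushleft(10): [10]
pushleft(94): [94, 10]
popright(): [94]
popleft(): []
pushright(9): [9]
pushleft(59): [59, 9]
popleft(): [9]
pushright(1): [9, 1]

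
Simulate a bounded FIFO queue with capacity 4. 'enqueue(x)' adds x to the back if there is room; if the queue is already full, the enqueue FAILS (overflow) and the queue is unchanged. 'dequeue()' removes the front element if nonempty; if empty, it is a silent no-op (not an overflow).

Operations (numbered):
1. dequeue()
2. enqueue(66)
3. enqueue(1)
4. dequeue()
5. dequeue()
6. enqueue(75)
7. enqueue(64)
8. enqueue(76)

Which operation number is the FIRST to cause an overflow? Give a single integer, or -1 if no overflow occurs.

Answer: -1

Derivation:
1. dequeue(): empty, no-op, size=0
2. enqueue(66): size=1
3. enqueue(1): size=2
4. dequeue(): size=1
5. dequeue(): size=0
6. enqueue(75): size=1
7. enqueue(64): size=2
8. enqueue(76): size=3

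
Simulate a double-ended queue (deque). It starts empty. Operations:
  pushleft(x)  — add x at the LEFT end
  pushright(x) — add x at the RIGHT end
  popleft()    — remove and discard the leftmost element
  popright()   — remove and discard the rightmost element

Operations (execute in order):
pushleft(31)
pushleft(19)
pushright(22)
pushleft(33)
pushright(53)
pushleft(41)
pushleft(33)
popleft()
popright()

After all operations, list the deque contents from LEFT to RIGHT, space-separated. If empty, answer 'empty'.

Answer: 41 33 19 31 22

Derivation:
pushleft(31): [31]
pushleft(19): [19, 31]
pushright(22): [19, 31, 22]
pushleft(33): [33, 19, 31, 22]
pushright(53): [33, 19, 31, 22, 53]
pushleft(41): [41, 33, 19, 31, 22, 53]
pushleft(33): [33, 41, 33, 19, 31, 22, 53]
popleft(): [41, 33, 19, 31, 22, 53]
popright(): [41, 33, 19, 31, 22]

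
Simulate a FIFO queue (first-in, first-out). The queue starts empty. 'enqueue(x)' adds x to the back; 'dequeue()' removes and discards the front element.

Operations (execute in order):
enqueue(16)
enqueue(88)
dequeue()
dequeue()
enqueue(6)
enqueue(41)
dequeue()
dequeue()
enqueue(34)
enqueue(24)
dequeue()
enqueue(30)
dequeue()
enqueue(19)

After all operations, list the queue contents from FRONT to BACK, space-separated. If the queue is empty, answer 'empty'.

enqueue(16): [16]
enqueue(88): [16, 88]
dequeue(): [88]
dequeue(): []
enqueue(6): [6]
enqueue(41): [6, 41]
dequeue(): [41]
dequeue(): []
enqueue(34): [34]
enqueue(24): [34, 24]
dequeue(): [24]
enqueue(30): [24, 30]
dequeue(): [30]
enqueue(19): [30, 19]

Answer: 30 19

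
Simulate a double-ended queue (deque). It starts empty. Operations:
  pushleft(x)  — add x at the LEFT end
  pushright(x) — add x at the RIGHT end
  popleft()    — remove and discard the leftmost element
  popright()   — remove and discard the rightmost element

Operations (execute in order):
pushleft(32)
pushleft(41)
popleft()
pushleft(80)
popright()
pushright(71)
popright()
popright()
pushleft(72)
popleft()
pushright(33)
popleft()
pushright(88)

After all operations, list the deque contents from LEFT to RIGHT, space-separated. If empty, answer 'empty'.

pushleft(32): [32]
pushleft(41): [41, 32]
popleft(): [32]
pushleft(80): [80, 32]
popright(): [80]
pushright(71): [80, 71]
popright(): [80]
popright(): []
pushleft(72): [72]
popleft(): []
pushright(33): [33]
popleft(): []
pushright(88): [88]

Answer: 88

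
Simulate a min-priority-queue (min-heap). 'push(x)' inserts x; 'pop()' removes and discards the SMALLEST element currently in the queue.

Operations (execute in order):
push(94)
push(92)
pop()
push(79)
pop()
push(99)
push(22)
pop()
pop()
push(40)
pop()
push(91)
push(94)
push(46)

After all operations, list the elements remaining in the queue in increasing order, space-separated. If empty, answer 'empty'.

Answer: 46 91 94 99

Derivation:
push(94): heap contents = [94]
push(92): heap contents = [92, 94]
pop() → 92: heap contents = [94]
push(79): heap contents = [79, 94]
pop() → 79: heap contents = [94]
push(99): heap contents = [94, 99]
push(22): heap contents = [22, 94, 99]
pop() → 22: heap contents = [94, 99]
pop() → 94: heap contents = [99]
push(40): heap contents = [40, 99]
pop() → 40: heap contents = [99]
push(91): heap contents = [91, 99]
push(94): heap contents = [91, 94, 99]
push(46): heap contents = [46, 91, 94, 99]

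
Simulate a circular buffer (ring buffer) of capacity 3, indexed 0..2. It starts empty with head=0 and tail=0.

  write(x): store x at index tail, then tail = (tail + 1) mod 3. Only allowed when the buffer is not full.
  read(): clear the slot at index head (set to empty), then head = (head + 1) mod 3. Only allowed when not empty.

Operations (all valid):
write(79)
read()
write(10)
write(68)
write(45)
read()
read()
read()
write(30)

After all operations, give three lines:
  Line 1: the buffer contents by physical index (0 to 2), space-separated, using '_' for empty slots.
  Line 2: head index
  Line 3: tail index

Answer: _ 30 _
1
2

Derivation:
write(79): buf=[79 _ _], head=0, tail=1, size=1
read(): buf=[_ _ _], head=1, tail=1, size=0
write(10): buf=[_ 10 _], head=1, tail=2, size=1
write(68): buf=[_ 10 68], head=1, tail=0, size=2
write(45): buf=[45 10 68], head=1, tail=1, size=3
read(): buf=[45 _ 68], head=2, tail=1, size=2
read(): buf=[45 _ _], head=0, tail=1, size=1
read(): buf=[_ _ _], head=1, tail=1, size=0
write(30): buf=[_ 30 _], head=1, tail=2, size=1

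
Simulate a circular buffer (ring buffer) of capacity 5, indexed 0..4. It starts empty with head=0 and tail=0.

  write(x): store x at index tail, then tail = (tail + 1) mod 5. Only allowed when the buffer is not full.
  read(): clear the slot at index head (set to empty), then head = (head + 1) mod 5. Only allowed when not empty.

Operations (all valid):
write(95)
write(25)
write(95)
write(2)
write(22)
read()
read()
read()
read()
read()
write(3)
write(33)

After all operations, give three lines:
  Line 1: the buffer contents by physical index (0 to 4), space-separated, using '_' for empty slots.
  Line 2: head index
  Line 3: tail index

write(95): buf=[95 _ _ _ _], head=0, tail=1, size=1
write(25): buf=[95 25 _ _ _], head=0, tail=2, size=2
write(95): buf=[95 25 95 _ _], head=0, tail=3, size=3
write(2): buf=[95 25 95 2 _], head=0, tail=4, size=4
write(22): buf=[95 25 95 2 22], head=0, tail=0, size=5
read(): buf=[_ 25 95 2 22], head=1, tail=0, size=4
read(): buf=[_ _ 95 2 22], head=2, tail=0, size=3
read(): buf=[_ _ _ 2 22], head=3, tail=0, size=2
read(): buf=[_ _ _ _ 22], head=4, tail=0, size=1
read(): buf=[_ _ _ _ _], head=0, tail=0, size=0
write(3): buf=[3 _ _ _ _], head=0, tail=1, size=1
write(33): buf=[3 33 _ _ _], head=0, tail=2, size=2

Answer: 3 33 _ _ _
0
2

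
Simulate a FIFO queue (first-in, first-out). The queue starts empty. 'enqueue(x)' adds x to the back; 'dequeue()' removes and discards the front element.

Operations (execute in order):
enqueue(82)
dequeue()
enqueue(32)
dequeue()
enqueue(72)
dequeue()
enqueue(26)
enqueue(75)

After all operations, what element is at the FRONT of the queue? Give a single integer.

enqueue(82): queue = [82]
dequeue(): queue = []
enqueue(32): queue = [32]
dequeue(): queue = []
enqueue(72): queue = [72]
dequeue(): queue = []
enqueue(26): queue = [26]
enqueue(75): queue = [26, 75]

Answer: 26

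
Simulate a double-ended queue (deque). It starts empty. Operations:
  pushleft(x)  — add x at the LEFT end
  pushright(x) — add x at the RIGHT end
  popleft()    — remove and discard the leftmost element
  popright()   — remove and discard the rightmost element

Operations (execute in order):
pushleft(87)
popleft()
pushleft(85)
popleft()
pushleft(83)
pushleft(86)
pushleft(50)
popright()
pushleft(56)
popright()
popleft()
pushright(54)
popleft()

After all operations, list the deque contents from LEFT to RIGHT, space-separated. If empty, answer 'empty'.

Answer: 54

Derivation:
pushleft(87): [87]
popleft(): []
pushleft(85): [85]
popleft(): []
pushleft(83): [83]
pushleft(86): [86, 83]
pushleft(50): [50, 86, 83]
popright(): [50, 86]
pushleft(56): [56, 50, 86]
popright(): [56, 50]
popleft(): [50]
pushright(54): [50, 54]
popleft(): [54]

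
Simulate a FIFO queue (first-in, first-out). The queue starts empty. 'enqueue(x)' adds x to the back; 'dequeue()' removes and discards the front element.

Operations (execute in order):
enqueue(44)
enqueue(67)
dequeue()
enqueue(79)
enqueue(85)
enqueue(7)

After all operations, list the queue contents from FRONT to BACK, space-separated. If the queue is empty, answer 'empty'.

Answer: 67 79 85 7

Derivation:
enqueue(44): [44]
enqueue(67): [44, 67]
dequeue(): [67]
enqueue(79): [67, 79]
enqueue(85): [67, 79, 85]
enqueue(7): [67, 79, 85, 7]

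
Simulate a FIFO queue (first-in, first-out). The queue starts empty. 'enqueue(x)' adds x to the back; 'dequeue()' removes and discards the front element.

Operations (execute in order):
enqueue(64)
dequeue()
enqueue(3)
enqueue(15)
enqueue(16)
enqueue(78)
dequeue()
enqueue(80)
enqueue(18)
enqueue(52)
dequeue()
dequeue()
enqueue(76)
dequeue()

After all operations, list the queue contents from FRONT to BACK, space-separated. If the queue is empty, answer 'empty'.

enqueue(64): [64]
dequeue(): []
enqueue(3): [3]
enqueue(15): [3, 15]
enqueue(16): [3, 15, 16]
enqueue(78): [3, 15, 16, 78]
dequeue(): [15, 16, 78]
enqueue(80): [15, 16, 78, 80]
enqueue(18): [15, 16, 78, 80, 18]
enqueue(52): [15, 16, 78, 80, 18, 52]
dequeue(): [16, 78, 80, 18, 52]
dequeue(): [78, 80, 18, 52]
enqueue(76): [78, 80, 18, 52, 76]
dequeue(): [80, 18, 52, 76]

Answer: 80 18 52 76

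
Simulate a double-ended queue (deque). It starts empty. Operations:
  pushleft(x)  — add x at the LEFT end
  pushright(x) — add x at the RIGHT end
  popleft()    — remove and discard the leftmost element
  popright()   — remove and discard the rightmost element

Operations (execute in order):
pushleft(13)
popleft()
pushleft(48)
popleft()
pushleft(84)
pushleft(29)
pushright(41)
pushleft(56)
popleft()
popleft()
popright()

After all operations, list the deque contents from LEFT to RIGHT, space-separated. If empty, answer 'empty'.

Answer: 84

Derivation:
pushleft(13): [13]
popleft(): []
pushleft(48): [48]
popleft(): []
pushleft(84): [84]
pushleft(29): [29, 84]
pushright(41): [29, 84, 41]
pushleft(56): [56, 29, 84, 41]
popleft(): [29, 84, 41]
popleft(): [84, 41]
popright(): [84]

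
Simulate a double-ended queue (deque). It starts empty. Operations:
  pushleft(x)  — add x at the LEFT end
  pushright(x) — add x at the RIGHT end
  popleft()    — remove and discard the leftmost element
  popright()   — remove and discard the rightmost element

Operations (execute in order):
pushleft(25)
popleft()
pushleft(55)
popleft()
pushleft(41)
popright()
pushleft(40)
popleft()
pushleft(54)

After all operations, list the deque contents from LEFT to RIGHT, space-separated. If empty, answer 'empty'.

Answer: 54

Derivation:
pushleft(25): [25]
popleft(): []
pushleft(55): [55]
popleft(): []
pushleft(41): [41]
popright(): []
pushleft(40): [40]
popleft(): []
pushleft(54): [54]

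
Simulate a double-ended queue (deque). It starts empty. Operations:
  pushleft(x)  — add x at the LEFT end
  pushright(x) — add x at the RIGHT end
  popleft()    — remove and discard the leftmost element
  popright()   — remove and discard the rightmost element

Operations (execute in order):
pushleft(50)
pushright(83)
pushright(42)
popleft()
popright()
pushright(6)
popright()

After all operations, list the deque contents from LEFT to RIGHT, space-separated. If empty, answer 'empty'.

Answer: 83

Derivation:
pushleft(50): [50]
pushright(83): [50, 83]
pushright(42): [50, 83, 42]
popleft(): [83, 42]
popright(): [83]
pushright(6): [83, 6]
popright(): [83]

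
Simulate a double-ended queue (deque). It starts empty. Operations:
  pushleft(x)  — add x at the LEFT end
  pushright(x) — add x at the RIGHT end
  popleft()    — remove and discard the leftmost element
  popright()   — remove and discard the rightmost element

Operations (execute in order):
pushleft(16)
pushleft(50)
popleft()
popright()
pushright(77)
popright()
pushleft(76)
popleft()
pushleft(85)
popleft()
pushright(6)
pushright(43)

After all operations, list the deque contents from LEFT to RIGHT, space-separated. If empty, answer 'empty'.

Answer: 6 43

Derivation:
pushleft(16): [16]
pushleft(50): [50, 16]
popleft(): [16]
popright(): []
pushright(77): [77]
popright(): []
pushleft(76): [76]
popleft(): []
pushleft(85): [85]
popleft(): []
pushright(6): [6]
pushright(43): [6, 43]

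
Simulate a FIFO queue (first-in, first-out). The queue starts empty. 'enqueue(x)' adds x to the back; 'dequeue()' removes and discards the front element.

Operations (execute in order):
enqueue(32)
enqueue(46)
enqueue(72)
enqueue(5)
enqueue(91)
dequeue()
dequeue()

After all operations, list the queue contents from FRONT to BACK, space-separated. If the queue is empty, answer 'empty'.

enqueue(32): [32]
enqueue(46): [32, 46]
enqueue(72): [32, 46, 72]
enqueue(5): [32, 46, 72, 5]
enqueue(91): [32, 46, 72, 5, 91]
dequeue(): [46, 72, 5, 91]
dequeue(): [72, 5, 91]

Answer: 72 5 91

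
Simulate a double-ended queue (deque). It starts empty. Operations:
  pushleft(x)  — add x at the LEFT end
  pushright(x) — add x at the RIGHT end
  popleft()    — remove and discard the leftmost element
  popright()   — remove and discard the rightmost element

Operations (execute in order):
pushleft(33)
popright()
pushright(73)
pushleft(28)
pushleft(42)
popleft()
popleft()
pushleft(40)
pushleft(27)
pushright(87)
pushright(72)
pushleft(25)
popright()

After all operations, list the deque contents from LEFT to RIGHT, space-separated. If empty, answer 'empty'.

Answer: 25 27 40 73 87

Derivation:
pushleft(33): [33]
popright(): []
pushright(73): [73]
pushleft(28): [28, 73]
pushleft(42): [42, 28, 73]
popleft(): [28, 73]
popleft(): [73]
pushleft(40): [40, 73]
pushleft(27): [27, 40, 73]
pushright(87): [27, 40, 73, 87]
pushright(72): [27, 40, 73, 87, 72]
pushleft(25): [25, 27, 40, 73, 87, 72]
popright(): [25, 27, 40, 73, 87]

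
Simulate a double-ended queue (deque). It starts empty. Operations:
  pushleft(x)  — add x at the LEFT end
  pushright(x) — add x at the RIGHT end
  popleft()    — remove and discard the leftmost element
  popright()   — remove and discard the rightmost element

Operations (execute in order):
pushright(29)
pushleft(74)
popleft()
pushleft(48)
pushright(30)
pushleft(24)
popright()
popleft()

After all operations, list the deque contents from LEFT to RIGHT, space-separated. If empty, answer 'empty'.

Answer: 48 29

Derivation:
pushright(29): [29]
pushleft(74): [74, 29]
popleft(): [29]
pushleft(48): [48, 29]
pushright(30): [48, 29, 30]
pushleft(24): [24, 48, 29, 30]
popright(): [24, 48, 29]
popleft(): [48, 29]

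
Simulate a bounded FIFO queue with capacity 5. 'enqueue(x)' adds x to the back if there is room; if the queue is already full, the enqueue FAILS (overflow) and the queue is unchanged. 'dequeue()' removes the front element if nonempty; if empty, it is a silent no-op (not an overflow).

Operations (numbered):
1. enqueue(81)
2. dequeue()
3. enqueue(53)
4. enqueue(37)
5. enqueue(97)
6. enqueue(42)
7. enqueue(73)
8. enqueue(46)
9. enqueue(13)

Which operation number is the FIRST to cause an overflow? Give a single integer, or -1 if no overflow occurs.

1. enqueue(81): size=1
2. dequeue(): size=0
3. enqueue(53): size=1
4. enqueue(37): size=2
5. enqueue(97): size=3
6. enqueue(42): size=4
7. enqueue(73): size=5
8. enqueue(46): size=5=cap → OVERFLOW (fail)
9. enqueue(13): size=5=cap → OVERFLOW (fail)

Answer: 8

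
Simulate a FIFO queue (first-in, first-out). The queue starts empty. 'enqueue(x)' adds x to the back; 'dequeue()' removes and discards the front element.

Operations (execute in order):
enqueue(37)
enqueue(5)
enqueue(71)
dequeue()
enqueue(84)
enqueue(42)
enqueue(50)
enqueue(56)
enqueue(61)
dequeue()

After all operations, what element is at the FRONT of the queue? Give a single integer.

enqueue(37): queue = [37]
enqueue(5): queue = [37, 5]
enqueue(71): queue = [37, 5, 71]
dequeue(): queue = [5, 71]
enqueue(84): queue = [5, 71, 84]
enqueue(42): queue = [5, 71, 84, 42]
enqueue(50): queue = [5, 71, 84, 42, 50]
enqueue(56): queue = [5, 71, 84, 42, 50, 56]
enqueue(61): queue = [5, 71, 84, 42, 50, 56, 61]
dequeue(): queue = [71, 84, 42, 50, 56, 61]

Answer: 71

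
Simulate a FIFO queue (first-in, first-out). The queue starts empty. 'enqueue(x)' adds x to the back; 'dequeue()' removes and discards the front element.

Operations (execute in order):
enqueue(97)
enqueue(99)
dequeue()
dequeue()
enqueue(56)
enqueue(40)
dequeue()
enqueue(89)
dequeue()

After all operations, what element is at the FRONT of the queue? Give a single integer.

Answer: 89

Derivation:
enqueue(97): queue = [97]
enqueue(99): queue = [97, 99]
dequeue(): queue = [99]
dequeue(): queue = []
enqueue(56): queue = [56]
enqueue(40): queue = [56, 40]
dequeue(): queue = [40]
enqueue(89): queue = [40, 89]
dequeue(): queue = [89]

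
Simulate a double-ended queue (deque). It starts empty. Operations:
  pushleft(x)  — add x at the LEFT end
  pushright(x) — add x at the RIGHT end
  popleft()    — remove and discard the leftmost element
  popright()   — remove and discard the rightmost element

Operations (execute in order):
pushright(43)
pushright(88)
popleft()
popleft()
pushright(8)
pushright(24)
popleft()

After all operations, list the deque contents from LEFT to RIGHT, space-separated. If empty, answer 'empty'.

Answer: 24

Derivation:
pushright(43): [43]
pushright(88): [43, 88]
popleft(): [88]
popleft(): []
pushright(8): [8]
pushright(24): [8, 24]
popleft(): [24]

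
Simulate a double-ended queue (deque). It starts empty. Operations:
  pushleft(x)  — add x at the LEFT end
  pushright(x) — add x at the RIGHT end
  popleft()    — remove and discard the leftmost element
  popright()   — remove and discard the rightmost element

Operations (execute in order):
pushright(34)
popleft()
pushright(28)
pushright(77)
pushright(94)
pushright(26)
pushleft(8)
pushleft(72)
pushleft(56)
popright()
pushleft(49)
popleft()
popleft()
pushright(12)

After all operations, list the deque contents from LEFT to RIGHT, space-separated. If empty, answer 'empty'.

pushright(34): [34]
popleft(): []
pushright(28): [28]
pushright(77): [28, 77]
pushright(94): [28, 77, 94]
pushright(26): [28, 77, 94, 26]
pushleft(8): [8, 28, 77, 94, 26]
pushleft(72): [72, 8, 28, 77, 94, 26]
pushleft(56): [56, 72, 8, 28, 77, 94, 26]
popright(): [56, 72, 8, 28, 77, 94]
pushleft(49): [49, 56, 72, 8, 28, 77, 94]
popleft(): [56, 72, 8, 28, 77, 94]
popleft(): [72, 8, 28, 77, 94]
pushright(12): [72, 8, 28, 77, 94, 12]

Answer: 72 8 28 77 94 12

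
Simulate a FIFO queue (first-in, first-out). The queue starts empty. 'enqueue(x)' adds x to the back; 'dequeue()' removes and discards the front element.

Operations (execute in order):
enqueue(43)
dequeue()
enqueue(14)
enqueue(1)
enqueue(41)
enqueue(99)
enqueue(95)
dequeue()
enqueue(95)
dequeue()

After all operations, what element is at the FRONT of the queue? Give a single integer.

Answer: 41

Derivation:
enqueue(43): queue = [43]
dequeue(): queue = []
enqueue(14): queue = [14]
enqueue(1): queue = [14, 1]
enqueue(41): queue = [14, 1, 41]
enqueue(99): queue = [14, 1, 41, 99]
enqueue(95): queue = [14, 1, 41, 99, 95]
dequeue(): queue = [1, 41, 99, 95]
enqueue(95): queue = [1, 41, 99, 95, 95]
dequeue(): queue = [41, 99, 95, 95]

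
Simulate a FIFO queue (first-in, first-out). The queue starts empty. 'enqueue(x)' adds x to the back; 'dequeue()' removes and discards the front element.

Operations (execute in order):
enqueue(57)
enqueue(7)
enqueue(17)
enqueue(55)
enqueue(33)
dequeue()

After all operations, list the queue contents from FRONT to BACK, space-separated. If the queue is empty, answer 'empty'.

enqueue(57): [57]
enqueue(7): [57, 7]
enqueue(17): [57, 7, 17]
enqueue(55): [57, 7, 17, 55]
enqueue(33): [57, 7, 17, 55, 33]
dequeue(): [7, 17, 55, 33]

Answer: 7 17 55 33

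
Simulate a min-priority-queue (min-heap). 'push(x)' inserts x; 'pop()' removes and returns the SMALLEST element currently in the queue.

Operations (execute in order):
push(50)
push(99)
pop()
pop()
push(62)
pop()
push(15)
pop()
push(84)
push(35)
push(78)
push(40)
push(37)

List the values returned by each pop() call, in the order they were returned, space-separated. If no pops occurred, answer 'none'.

push(50): heap contents = [50]
push(99): heap contents = [50, 99]
pop() → 50: heap contents = [99]
pop() → 99: heap contents = []
push(62): heap contents = [62]
pop() → 62: heap contents = []
push(15): heap contents = [15]
pop() → 15: heap contents = []
push(84): heap contents = [84]
push(35): heap contents = [35, 84]
push(78): heap contents = [35, 78, 84]
push(40): heap contents = [35, 40, 78, 84]
push(37): heap contents = [35, 37, 40, 78, 84]

Answer: 50 99 62 15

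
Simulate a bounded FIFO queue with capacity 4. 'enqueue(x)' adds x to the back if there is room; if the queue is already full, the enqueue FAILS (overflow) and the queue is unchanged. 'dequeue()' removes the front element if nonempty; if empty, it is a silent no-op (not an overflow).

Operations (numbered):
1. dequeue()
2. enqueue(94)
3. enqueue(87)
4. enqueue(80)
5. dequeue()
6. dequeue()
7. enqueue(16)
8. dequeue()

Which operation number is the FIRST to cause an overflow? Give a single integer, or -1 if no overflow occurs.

1. dequeue(): empty, no-op, size=0
2. enqueue(94): size=1
3. enqueue(87): size=2
4. enqueue(80): size=3
5. dequeue(): size=2
6. dequeue(): size=1
7. enqueue(16): size=2
8. dequeue(): size=1

Answer: -1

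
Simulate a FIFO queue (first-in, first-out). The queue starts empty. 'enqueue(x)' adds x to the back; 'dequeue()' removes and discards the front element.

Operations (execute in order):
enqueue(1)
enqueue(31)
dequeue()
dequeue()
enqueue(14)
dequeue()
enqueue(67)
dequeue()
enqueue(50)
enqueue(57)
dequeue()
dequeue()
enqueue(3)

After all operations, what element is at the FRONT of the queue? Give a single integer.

Answer: 3

Derivation:
enqueue(1): queue = [1]
enqueue(31): queue = [1, 31]
dequeue(): queue = [31]
dequeue(): queue = []
enqueue(14): queue = [14]
dequeue(): queue = []
enqueue(67): queue = [67]
dequeue(): queue = []
enqueue(50): queue = [50]
enqueue(57): queue = [50, 57]
dequeue(): queue = [57]
dequeue(): queue = []
enqueue(3): queue = [3]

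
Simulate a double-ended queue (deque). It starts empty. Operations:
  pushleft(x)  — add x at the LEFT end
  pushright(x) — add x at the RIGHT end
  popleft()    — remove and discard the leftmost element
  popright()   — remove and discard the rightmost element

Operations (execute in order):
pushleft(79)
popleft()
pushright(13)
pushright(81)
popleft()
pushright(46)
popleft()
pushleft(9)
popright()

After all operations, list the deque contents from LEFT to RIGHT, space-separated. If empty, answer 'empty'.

pushleft(79): [79]
popleft(): []
pushright(13): [13]
pushright(81): [13, 81]
popleft(): [81]
pushright(46): [81, 46]
popleft(): [46]
pushleft(9): [9, 46]
popright(): [9]

Answer: 9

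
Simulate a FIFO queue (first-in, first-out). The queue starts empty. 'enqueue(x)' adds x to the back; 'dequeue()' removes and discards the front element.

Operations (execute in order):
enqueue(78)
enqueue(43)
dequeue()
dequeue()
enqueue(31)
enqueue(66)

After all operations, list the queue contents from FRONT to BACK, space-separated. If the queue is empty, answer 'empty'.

Answer: 31 66

Derivation:
enqueue(78): [78]
enqueue(43): [78, 43]
dequeue(): [43]
dequeue(): []
enqueue(31): [31]
enqueue(66): [31, 66]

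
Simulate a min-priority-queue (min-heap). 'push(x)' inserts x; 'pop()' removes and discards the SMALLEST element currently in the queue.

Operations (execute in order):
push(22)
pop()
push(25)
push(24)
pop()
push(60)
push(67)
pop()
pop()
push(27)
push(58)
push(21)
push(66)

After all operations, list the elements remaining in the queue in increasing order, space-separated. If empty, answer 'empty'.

Answer: 21 27 58 66 67

Derivation:
push(22): heap contents = [22]
pop() → 22: heap contents = []
push(25): heap contents = [25]
push(24): heap contents = [24, 25]
pop() → 24: heap contents = [25]
push(60): heap contents = [25, 60]
push(67): heap contents = [25, 60, 67]
pop() → 25: heap contents = [60, 67]
pop() → 60: heap contents = [67]
push(27): heap contents = [27, 67]
push(58): heap contents = [27, 58, 67]
push(21): heap contents = [21, 27, 58, 67]
push(66): heap contents = [21, 27, 58, 66, 67]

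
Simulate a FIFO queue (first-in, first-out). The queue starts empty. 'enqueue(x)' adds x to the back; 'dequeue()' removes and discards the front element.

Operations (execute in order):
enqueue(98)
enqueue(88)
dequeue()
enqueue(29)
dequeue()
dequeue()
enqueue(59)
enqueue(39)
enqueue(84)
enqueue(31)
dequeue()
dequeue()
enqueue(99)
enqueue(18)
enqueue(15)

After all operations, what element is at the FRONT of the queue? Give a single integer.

enqueue(98): queue = [98]
enqueue(88): queue = [98, 88]
dequeue(): queue = [88]
enqueue(29): queue = [88, 29]
dequeue(): queue = [29]
dequeue(): queue = []
enqueue(59): queue = [59]
enqueue(39): queue = [59, 39]
enqueue(84): queue = [59, 39, 84]
enqueue(31): queue = [59, 39, 84, 31]
dequeue(): queue = [39, 84, 31]
dequeue(): queue = [84, 31]
enqueue(99): queue = [84, 31, 99]
enqueue(18): queue = [84, 31, 99, 18]
enqueue(15): queue = [84, 31, 99, 18, 15]

Answer: 84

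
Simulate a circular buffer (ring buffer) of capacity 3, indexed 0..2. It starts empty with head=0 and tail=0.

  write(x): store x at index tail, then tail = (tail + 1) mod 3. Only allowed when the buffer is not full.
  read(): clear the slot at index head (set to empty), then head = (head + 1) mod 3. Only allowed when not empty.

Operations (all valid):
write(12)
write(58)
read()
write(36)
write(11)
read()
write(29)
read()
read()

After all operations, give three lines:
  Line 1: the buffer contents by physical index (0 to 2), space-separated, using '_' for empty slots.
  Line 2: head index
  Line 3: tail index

write(12): buf=[12 _ _], head=0, tail=1, size=1
write(58): buf=[12 58 _], head=0, tail=2, size=2
read(): buf=[_ 58 _], head=1, tail=2, size=1
write(36): buf=[_ 58 36], head=1, tail=0, size=2
write(11): buf=[11 58 36], head=1, tail=1, size=3
read(): buf=[11 _ 36], head=2, tail=1, size=2
write(29): buf=[11 29 36], head=2, tail=2, size=3
read(): buf=[11 29 _], head=0, tail=2, size=2
read(): buf=[_ 29 _], head=1, tail=2, size=1

Answer: _ 29 _
1
2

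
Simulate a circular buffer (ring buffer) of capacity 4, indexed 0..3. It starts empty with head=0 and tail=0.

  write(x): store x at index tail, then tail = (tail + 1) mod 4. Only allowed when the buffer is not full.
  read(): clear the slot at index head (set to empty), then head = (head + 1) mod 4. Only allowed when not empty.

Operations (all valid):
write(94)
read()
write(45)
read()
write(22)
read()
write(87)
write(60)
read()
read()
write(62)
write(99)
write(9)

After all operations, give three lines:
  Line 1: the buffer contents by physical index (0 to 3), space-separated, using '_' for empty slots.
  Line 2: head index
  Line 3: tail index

Answer: _ 62 99 9
1
0

Derivation:
write(94): buf=[94 _ _ _], head=0, tail=1, size=1
read(): buf=[_ _ _ _], head=1, tail=1, size=0
write(45): buf=[_ 45 _ _], head=1, tail=2, size=1
read(): buf=[_ _ _ _], head=2, tail=2, size=0
write(22): buf=[_ _ 22 _], head=2, tail=3, size=1
read(): buf=[_ _ _ _], head=3, tail=3, size=0
write(87): buf=[_ _ _ 87], head=3, tail=0, size=1
write(60): buf=[60 _ _ 87], head=3, tail=1, size=2
read(): buf=[60 _ _ _], head=0, tail=1, size=1
read(): buf=[_ _ _ _], head=1, tail=1, size=0
write(62): buf=[_ 62 _ _], head=1, tail=2, size=1
write(99): buf=[_ 62 99 _], head=1, tail=3, size=2
write(9): buf=[_ 62 99 9], head=1, tail=0, size=3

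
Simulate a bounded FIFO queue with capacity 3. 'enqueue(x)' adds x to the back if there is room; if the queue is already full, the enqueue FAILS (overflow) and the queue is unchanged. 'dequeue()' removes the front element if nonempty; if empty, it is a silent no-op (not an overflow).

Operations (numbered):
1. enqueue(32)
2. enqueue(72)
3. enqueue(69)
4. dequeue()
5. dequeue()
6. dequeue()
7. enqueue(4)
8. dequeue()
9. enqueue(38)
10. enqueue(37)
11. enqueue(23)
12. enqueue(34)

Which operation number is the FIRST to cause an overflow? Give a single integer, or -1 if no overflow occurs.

1. enqueue(32): size=1
2. enqueue(72): size=2
3. enqueue(69): size=3
4. dequeue(): size=2
5. dequeue(): size=1
6. dequeue(): size=0
7. enqueue(4): size=1
8. dequeue(): size=0
9. enqueue(38): size=1
10. enqueue(37): size=2
11. enqueue(23): size=3
12. enqueue(34): size=3=cap → OVERFLOW (fail)

Answer: 12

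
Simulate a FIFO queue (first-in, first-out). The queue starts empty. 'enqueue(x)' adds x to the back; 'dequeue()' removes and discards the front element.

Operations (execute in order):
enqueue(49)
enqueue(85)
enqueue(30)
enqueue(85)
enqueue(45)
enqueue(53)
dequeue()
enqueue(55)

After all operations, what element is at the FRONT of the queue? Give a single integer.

enqueue(49): queue = [49]
enqueue(85): queue = [49, 85]
enqueue(30): queue = [49, 85, 30]
enqueue(85): queue = [49, 85, 30, 85]
enqueue(45): queue = [49, 85, 30, 85, 45]
enqueue(53): queue = [49, 85, 30, 85, 45, 53]
dequeue(): queue = [85, 30, 85, 45, 53]
enqueue(55): queue = [85, 30, 85, 45, 53, 55]

Answer: 85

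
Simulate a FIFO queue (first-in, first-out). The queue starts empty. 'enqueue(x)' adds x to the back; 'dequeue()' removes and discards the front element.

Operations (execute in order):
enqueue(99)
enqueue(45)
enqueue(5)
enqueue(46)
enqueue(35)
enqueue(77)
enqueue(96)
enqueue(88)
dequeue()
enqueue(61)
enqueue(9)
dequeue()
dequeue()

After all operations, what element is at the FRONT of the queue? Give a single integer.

Answer: 46

Derivation:
enqueue(99): queue = [99]
enqueue(45): queue = [99, 45]
enqueue(5): queue = [99, 45, 5]
enqueue(46): queue = [99, 45, 5, 46]
enqueue(35): queue = [99, 45, 5, 46, 35]
enqueue(77): queue = [99, 45, 5, 46, 35, 77]
enqueue(96): queue = [99, 45, 5, 46, 35, 77, 96]
enqueue(88): queue = [99, 45, 5, 46, 35, 77, 96, 88]
dequeue(): queue = [45, 5, 46, 35, 77, 96, 88]
enqueue(61): queue = [45, 5, 46, 35, 77, 96, 88, 61]
enqueue(9): queue = [45, 5, 46, 35, 77, 96, 88, 61, 9]
dequeue(): queue = [5, 46, 35, 77, 96, 88, 61, 9]
dequeue(): queue = [46, 35, 77, 96, 88, 61, 9]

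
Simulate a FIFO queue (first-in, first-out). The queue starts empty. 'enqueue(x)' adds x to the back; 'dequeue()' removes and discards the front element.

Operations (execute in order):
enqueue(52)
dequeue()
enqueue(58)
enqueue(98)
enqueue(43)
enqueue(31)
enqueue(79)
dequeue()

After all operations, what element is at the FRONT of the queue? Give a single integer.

enqueue(52): queue = [52]
dequeue(): queue = []
enqueue(58): queue = [58]
enqueue(98): queue = [58, 98]
enqueue(43): queue = [58, 98, 43]
enqueue(31): queue = [58, 98, 43, 31]
enqueue(79): queue = [58, 98, 43, 31, 79]
dequeue(): queue = [98, 43, 31, 79]

Answer: 98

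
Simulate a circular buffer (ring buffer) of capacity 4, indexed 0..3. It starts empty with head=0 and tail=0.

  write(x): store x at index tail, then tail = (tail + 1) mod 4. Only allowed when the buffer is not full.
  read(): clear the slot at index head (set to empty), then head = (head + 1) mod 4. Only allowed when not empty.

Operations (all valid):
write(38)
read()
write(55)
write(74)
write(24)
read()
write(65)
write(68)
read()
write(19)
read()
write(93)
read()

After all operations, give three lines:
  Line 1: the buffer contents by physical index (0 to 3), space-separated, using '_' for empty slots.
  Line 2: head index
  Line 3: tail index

write(38): buf=[38 _ _ _], head=0, tail=1, size=1
read(): buf=[_ _ _ _], head=1, tail=1, size=0
write(55): buf=[_ 55 _ _], head=1, tail=2, size=1
write(74): buf=[_ 55 74 _], head=1, tail=3, size=2
write(24): buf=[_ 55 74 24], head=1, tail=0, size=3
read(): buf=[_ _ 74 24], head=2, tail=0, size=2
write(65): buf=[65 _ 74 24], head=2, tail=1, size=3
write(68): buf=[65 68 74 24], head=2, tail=2, size=4
read(): buf=[65 68 _ 24], head=3, tail=2, size=3
write(19): buf=[65 68 19 24], head=3, tail=3, size=4
read(): buf=[65 68 19 _], head=0, tail=3, size=3
write(93): buf=[65 68 19 93], head=0, tail=0, size=4
read(): buf=[_ 68 19 93], head=1, tail=0, size=3

Answer: _ 68 19 93
1
0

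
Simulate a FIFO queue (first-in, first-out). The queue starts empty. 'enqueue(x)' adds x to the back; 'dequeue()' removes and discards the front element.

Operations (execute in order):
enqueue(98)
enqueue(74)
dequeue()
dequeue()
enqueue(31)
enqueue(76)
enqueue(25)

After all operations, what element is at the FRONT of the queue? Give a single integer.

enqueue(98): queue = [98]
enqueue(74): queue = [98, 74]
dequeue(): queue = [74]
dequeue(): queue = []
enqueue(31): queue = [31]
enqueue(76): queue = [31, 76]
enqueue(25): queue = [31, 76, 25]

Answer: 31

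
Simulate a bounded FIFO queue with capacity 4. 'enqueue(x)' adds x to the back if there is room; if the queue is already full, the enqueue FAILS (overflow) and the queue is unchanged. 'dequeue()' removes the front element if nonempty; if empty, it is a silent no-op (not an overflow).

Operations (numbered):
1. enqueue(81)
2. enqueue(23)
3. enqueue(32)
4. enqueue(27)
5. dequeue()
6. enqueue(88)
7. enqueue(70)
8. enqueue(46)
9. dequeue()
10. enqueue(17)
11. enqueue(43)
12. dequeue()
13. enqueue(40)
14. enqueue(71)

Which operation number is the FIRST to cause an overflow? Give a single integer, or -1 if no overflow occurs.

Answer: 7

Derivation:
1. enqueue(81): size=1
2. enqueue(23): size=2
3. enqueue(32): size=3
4. enqueue(27): size=4
5. dequeue(): size=3
6. enqueue(88): size=4
7. enqueue(70): size=4=cap → OVERFLOW (fail)
8. enqueue(46): size=4=cap → OVERFLOW (fail)
9. dequeue(): size=3
10. enqueue(17): size=4
11. enqueue(43): size=4=cap → OVERFLOW (fail)
12. dequeue(): size=3
13. enqueue(40): size=4
14. enqueue(71): size=4=cap → OVERFLOW (fail)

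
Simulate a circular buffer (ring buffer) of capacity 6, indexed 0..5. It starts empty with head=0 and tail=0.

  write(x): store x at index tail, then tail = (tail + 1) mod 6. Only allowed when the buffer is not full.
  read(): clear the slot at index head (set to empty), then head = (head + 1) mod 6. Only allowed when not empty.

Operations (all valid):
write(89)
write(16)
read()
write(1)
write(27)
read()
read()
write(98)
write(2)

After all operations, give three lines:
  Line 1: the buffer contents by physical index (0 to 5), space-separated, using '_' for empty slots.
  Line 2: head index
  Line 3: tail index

Answer: _ _ _ 27 98 2
3
0

Derivation:
write(89): buf=[89 _ _ _ _ _], head=0, tail=1, size=1
write(16): buf=[89 16 _ _ _ _], head=0, tail=2, size=2
read(): buf=[_ 16 _ _ _ _], head=1, tail=2, size=1
write(1): buf=[_ 16 1 _ _ _], head=1, tail=3, size=2
write(27): buf=[_ 16 1 27 _ _], head=1, tail=4, size=3
read(): buf=[_ _ 1 27 _ _], head=2, tail=4, size=2
read(): buf=[_ _ _ 27 _ _], head=3, tail=4, size=1
write(98): buf=[_ _ _ 27 98 _], head=3, tail=5, size=2
write(2): buf=[_ _ _ 27 98 2], head=3, tail=0, size=3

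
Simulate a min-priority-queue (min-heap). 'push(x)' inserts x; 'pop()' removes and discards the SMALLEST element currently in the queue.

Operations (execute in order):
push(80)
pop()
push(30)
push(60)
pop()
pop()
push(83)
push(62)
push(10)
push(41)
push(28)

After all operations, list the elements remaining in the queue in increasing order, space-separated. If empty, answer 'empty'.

push(80): heap contents = [80]
pop() → 80: heap contents = []
push(30): heap contents = [30]
push(60): heap contents = [30, 60]
pop() → 30: heap contents = [60]
pop() → 60: heap contents = []
push(83): heap contents = [83]
push(62): heap contents = [62, 83]
push(10): heap contents = [10, 62, 83]
push(41): heap contents = [10, 41, 62, 83]
push(28): heap contents = [10, 28, 41, 62, 83]

Answer: 10 28 41 62 83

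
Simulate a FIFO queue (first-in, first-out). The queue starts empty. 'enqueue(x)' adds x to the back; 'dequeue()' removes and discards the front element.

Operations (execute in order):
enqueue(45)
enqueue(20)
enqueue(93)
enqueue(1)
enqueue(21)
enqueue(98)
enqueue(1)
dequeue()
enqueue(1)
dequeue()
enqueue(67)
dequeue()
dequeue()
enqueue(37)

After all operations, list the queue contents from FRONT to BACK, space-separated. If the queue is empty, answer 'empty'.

Answer: 21 98 1 1 67 37

Derivation:
enqueue(45): [45]
enqueue(20): [45, 20]
enqueue(93): [45, 20, 93]
enqueue(1): [45, 20, 93, 1]
enqueue(21): [45, 20, 93, 1, 21]
enqueue(98): [45, 20, 93, 1, 21, 98]
enqueue(1): [45, 20, 93, 1, 21, 98, 1]
dequeue(): [20, 93, 1, 21, 98, 1]
enqueue(1): [20, 93, 1, 21, 98, 1, 1]
dequeue(): [93, 1, 21, 98, 1, 1]
enqueue(67): [93, 1, 21, 98, 1, 1, 67]
dequeue(): [1, 21, 98, 1, 1, 67]
dequeue(): [21, 98, 1, 1, 67]
enqueue(37): [21, 98, 1, 1, 67, 37]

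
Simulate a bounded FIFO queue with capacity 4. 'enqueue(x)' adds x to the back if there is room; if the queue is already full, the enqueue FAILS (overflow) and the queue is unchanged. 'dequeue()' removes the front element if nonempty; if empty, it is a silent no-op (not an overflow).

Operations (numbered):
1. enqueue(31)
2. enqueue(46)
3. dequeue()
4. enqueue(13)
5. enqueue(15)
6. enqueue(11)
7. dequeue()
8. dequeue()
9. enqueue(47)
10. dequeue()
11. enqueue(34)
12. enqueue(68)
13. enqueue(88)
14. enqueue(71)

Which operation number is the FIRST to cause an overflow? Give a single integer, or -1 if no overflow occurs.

1. enqueue(31): size=1
2. enqueue(46): size=2
3. dequeue(): size=1
4. enqueue(13): size=2
5. enqueue(15): size=3
6. enqueue(11): size=4
7. dequeue(): size=3
8. dequeue(): size=2
9. enqueue(47): size=3
10. dequeue(): size=2
11. enqueue(34): size=3
12. enqueue(68): size=4
13. enqueue(88): size=4=cap → OVERFLOW (fail)
14. enqueue(71): size=4=cap → OVERFLOW (fail)

Answer: 13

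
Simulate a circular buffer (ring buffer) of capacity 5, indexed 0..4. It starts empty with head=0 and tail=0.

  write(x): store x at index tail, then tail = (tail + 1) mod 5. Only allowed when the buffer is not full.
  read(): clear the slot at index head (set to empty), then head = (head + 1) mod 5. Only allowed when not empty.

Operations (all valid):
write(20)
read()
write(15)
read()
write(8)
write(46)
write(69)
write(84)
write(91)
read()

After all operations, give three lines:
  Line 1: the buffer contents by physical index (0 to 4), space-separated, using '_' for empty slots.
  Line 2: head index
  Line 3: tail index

Answer: 84 91 _ 46 69
3
2

Derivation:
write(20): buf=[20 _ _ _ _], head=0, tail=1, size=1
read(): buf=[_ _ _ _ _], head=1, tail=1, size=0
write(15): buf=[_ 15 _ _ _], head=1, tail=2, size=1
read(): buf=[_ _ _ _ _], head=2, tail=2, size=0
write(8): buf=[_ _ 8 _ _], head=2, tail=3, size=1
write(46): buf=[_ _ 8 46 _], head=2, tail=4, size=2
write(69): buf=[_ _ 8 46 69], head=2, tail=0, size=3
write(84): buf=[84 _ 8 46 69], head=2, tail=1, size=4
write(91): buf=[84 91 8 46 69], head=2, tail=2, size=5
read(): buf=[84 91 _ 46 69], head=3, tail=2, size=4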